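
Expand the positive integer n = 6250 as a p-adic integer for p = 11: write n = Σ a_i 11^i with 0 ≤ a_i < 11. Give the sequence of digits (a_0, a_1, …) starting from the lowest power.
(a_0, a_1, …) = (2, 7, 7, 4)

Repeated division by 11 gives the digits low-to-high: 6250 = 2 + 7·11^1 + 7·11^2 + 4·11^3. Digit sequence: (2, 7, 7, 4).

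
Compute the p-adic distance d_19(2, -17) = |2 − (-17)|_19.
d_19(2, -17) = 1/19

Step 1 — x − y = 2 − (-17) = 19. Step 2 — v_19(19) = 1 (factor: 19 = (19^1 · 1); the sign does not affect v_p). Step 3 — |x − y|_19 = 19^{-1} = 1/19.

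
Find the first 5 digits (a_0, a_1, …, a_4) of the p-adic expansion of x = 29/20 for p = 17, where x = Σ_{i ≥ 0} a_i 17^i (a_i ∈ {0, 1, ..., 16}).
(a_0, …, a_4) = (4, 16, 5, 9, 2)

v_17(29/20) = 0 (numerator and denominator both coprime to 17), so x ∈ ℤ_17^×. Compute digits iteratively via a_i = x_i mod 17, x_{i+1} = (x_i − a_i)/17, with x_0 = x:
  x_0 = 29/20;  a_0 = 4;  x_1 = (x_0 − 4)/17 = -3/20
  x_1 = -3/20;  a_1 = 16;  x_2 = (x_1 − 16)/17 = -19/20
  x_2 = -19/20;  a_2 = 5;  x_3 = (x_2 − 5)/17 = -7/20
  x_3 = -7/20;  a_3 = 9;  x_4 = (x_3 − 9)/17 = -11/20
  x_4 = -11/20;  a_4 = 2;  x_5 = (x_4 − 2)/17 = -3/20
Digits: (4, 16, 5, 9, 2).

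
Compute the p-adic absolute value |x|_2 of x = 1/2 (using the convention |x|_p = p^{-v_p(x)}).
|1/2|_2 = 2

Step 1 — compute v_2(x) by factoring powers of 2 out of the numerator and denominator: v_2(1/2) = -1. Step 2 — apply |x|_p = p^{-v_p(x)} = 2^{1} = 2.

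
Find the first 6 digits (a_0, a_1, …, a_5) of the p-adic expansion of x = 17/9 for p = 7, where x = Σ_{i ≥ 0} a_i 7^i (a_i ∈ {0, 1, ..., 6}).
(a_0, …, a_5) = (5, 5, 0, 3, 5, 0)

v_7(17/9) = 0 (numerator and denominator both coprime to 7), so x ∈ ℤ_7^×. Compute digits iteratively via a_i = x_i mod 7, x_{i+1} = (x_i − a_i)/7, with x_0 = x:
  x_0 = 17/9;  a_0 = 5;  x_1 = (x_0 − 5)/7 = -4/9
  x_1 = -4/9;  a_1 = 5;  x_2 = (x_1 − 5)/7 = -7/9
  x_2 = -7/9;  a_2 = 0;  x_3 = (x_2 − 0)/7 = -1/9
  x_3 = -1/9;  a_3 = 3;  x_4 = (x_3 − 3)/7 = -4/9
  x_4 = -4/9;  a_4 = 5;  x_5 = (x_4 − 5)/7 = -7/9
  x_5 = -7/9;  a_5 = 0;  x_6 = (x_5 − 0)/7 = -1/9
Digits: (5, 5, 0, 3, 5, 0).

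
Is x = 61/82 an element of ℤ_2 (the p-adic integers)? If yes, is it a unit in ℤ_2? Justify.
x ∉ ℤ_2 (v_2(x) = -1 < 0)

ℤ_2 = {x ∈ ℚ_2 : v_2(x) ≥ 0} and ℤ_2^× = {x ∈ ℤ_2 : v_2(x) = 0}. Here v_2(61/82) = v_2(num) − v_2(den) = -1; compare against these criteria.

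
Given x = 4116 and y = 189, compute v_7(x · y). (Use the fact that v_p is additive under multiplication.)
v_7(777924) = 4

v_p(x) = 3 (factor: 4116 = 7^3 · 12); v_p(y) = 1 (factor: 189 = 7^1 · 27). Additivity: v_p(xy) = v_p(x) + v_p(y) = 3 + 1 = 4. (Direct check: xy = 777924 = 7^4 · (324).)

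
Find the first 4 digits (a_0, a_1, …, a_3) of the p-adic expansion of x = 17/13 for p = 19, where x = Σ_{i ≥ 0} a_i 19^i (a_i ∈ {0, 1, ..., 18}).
(a_0, …, a_3) = (13, 14, 8, 1)

v_19(17/13) = 0 (numerator and denominator both coprime to 19), so x ∈ ℤ_19^×. Compute digits iteratively via a_i = x_i mod 19, x_{i+1} = (x_i − a_i)/19, with x_0 = x:
  x_0 = 17/13;  a_0 = 13;  x_1 = (x_0 − 13)/19 = -8/13
  x_1 = -8/13;  a_1 = 14;  x_2 = (x_1 − 14)/19 = -10/13
  x_2 = -10/13;  a_2 = 8;  x_3 = (x_2 − 8)/19 = -6/13
  x_3 = -6/13;  a_3 = 1;  x_4 = (x_3 − 1)/19 = -1/13
Digits: (13, 14, 8, 1).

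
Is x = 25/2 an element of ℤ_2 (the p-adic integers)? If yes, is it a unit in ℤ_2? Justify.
x ∉ ℤ_2 (v_2(x) = -1 < 0)

ℤ_2 = {x ∈ ℚ_2 : v_2(x) ≥ 0} and ℤ_2^× = {x ∈ ℤ_2 : v_2(x) = 0}. Here v_2(25/2) = v_2(num) − v_2(den) = -1; compare against these criteria.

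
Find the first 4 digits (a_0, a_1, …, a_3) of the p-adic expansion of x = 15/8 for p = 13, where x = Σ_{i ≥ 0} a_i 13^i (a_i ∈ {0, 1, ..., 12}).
(a_0, …, a_3) = (10, 1, 8, 1)

v_13(15/8) = 0 (numerator and denominator both coprime to 13), so x ∈ ℤ_13^×. Compute digits iteratively via a_i = x_i mod 13, x_{i+1} = (x_i − a_i)/13, with x_0 = x:
  x_0 = 15/8;  a_0 = 10;  x_1 = (x_0 − 10)/13 = -5/8
  x_1 = -5/8;  a_1 = 1;  x_2 = (x_1 − 1)/13 = -1/8
  x_2 = -1/8;  a_2 = 8;  x_3 = (x_2 − 8)/13 = -5/8
  x_3 = -5/8;  a_3 = 1;  x_4 = (x_3 − 1)/13 = -1/8
Digits: (10, 1, 8, 1).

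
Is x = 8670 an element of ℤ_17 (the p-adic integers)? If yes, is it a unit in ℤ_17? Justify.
x ∈ ℤ_17 but not a unit; v_17(x) = 2 > 0

ℤ_17 = {x ∈ ℚ_17 : v_17(x) ≥ 0} and ℤ_17^× = {x ∈ ℤ_17 : v_17(x) = 0}. Here v_17(8670) = v_17(num) − v_17(den) = 2; compare against these criteria.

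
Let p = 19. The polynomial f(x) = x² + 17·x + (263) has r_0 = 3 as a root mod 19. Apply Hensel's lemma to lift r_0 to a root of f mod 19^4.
r_3 = 70588 (mod 130321)

Hensel: r_{i+1} = r_i − f(r_i)·(f′(r_i))^{-1} mod 19^{i+2}, f′(x) = 2x + 17. Iterate:
  r_0 = 3 (mod 19)
  r_1 = 193 (mod 361)
  r_2 = 1998 (mod 6859)
  r_3 = 70588 (mod 130321)
Final: r = 70588 satisfies f(r) ≡ 0 mod 19^4.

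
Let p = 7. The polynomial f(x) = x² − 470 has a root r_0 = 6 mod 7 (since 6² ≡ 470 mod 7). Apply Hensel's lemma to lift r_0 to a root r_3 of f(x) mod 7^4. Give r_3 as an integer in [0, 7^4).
r_3 = 377 (mod 2401)

Hensel's recurrence: r_{i+1} = r_i − f(r_i)·(f′(r_i))^{-1} mod 7^{i+2}, with f′(x) = 2x. Iterate:
  r_0 = 6 (mod 7)
  r_1 = 34 (mod 49)
  r_2 = 34 (mod 343)
  r_3 = 377 (mod 2401)
Final: r_3 = 377, and one checks f(r_3) ≡ 0 mod 7^4.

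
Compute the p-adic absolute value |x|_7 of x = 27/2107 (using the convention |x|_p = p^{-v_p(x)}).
|27/2107|_7 = 49

Step 1 — compute v_7(x) by factoring powers of 7 out of the numerator and denominator: v_7(27/2107) = -2. Step 2 — apply |x|_p = p^{-v_p(x)} = 7^{2} = 49.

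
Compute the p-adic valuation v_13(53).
v_13(53) = 0

v_13(n) is the largest exponent k such that 13^k divides n. Factor out: 53 = 13^0 · 53. (Sign doesn't affect v_p.) So v_13(53) = 0.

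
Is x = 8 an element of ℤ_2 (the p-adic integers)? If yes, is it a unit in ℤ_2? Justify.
x ∈ ℤ_2 but not a unit; v_2(x) = 3 > 0

ℤ_2 = {x ∈ ℚ_2 : v_2(x) ≥ 0} and ℤ_2^× = {x ∈ ℤ_2 : v_2(x) = 0}. Here v_2(8) = v_2(num) − v_2(den) = 3; compare against these criteria.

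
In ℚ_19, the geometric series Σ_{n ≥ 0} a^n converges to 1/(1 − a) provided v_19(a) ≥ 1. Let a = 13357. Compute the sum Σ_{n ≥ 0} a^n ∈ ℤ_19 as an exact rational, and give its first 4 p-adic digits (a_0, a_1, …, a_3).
Σ a^n = 1/(1 − a) = -1/13356;  first 4 digits = (1, 0, 18, 1)

v_19(a) = 2 ≥ 1, so the series converges in ℤ_19 to 1/(1 − a) = 1/(1 − 13357) = -1/13356. Expand this rational in ℤ_19: compute digits iteratively via d_i = x_i mod 19, x_{i+1} = (x_i − d_i)/19. The first 4 digits are (1, 0, 18, 1).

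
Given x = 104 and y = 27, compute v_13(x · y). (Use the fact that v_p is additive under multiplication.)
v_13(2808) = 1

v_p(x) = 1 (factor: 104 = 13^1 · 8); v_p(y) = 0 (factor: 27 = 13^0 · 27). Additivity: v_p(xy) = v_p(x) + v_p(y) = 1 + 0 = 1. (Direct check: xy = 2808 = 13^1 · (216).)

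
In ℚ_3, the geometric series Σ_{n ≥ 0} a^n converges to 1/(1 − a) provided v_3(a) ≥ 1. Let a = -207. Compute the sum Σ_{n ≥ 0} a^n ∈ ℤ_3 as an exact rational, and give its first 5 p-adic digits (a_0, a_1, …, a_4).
Σ a^n = 1/(1 − a) = 1/208;  first 5 digits = (1, 0, 1, 1, 1)

v_3(a) = 2 ≥ 1, so the series converges in ℤ_3 to 1/(1 − a) = 1/(1 − (-207)) = 1/208. Expand this rational in ℤ_3: compute digits iteratively via d_i = x_i mod 3, x_{i+1} = (x_i − d_i)/3. The first 5 digits are (1, 0, 1, 1, 1).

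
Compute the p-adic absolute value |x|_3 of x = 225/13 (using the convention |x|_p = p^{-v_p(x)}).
|225/13|_3 = 1/9

Step 1 — compute v_3(x) by factoring powers of 3 out of the numerator and denominator: v_3(225/13) = 2. Step 2 — apply |x|_p = p^{-v_p(x)} = 3^{-2} = 1/9.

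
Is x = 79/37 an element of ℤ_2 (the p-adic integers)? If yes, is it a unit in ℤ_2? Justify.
x ∈ ℤ_2^× (unit); v_2(x) = 0

ℤ_2 = {x ∈ ℚ_2 : v_2(x) ≥ 0} and ℤ_2^× = {x ∈ ℤ_2 : v_2(x) = 0}. Here v_2(79/37) = v_2(num) − v_2(den) = 0; compare against these criteria.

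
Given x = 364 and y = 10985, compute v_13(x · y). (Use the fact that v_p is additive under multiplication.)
v_13(3998540) = 4

v_p(x) = 1 (factor: 364 = 13^1 · 28); v_p(y) = 3 (factor: 10985 = 13^3 · 5). Additivity: v_p(xy) = v_p(x) + v_p(y) = 1 + 3 = 4. (Direct check: xy = 3998540 = 13^4 · (140).)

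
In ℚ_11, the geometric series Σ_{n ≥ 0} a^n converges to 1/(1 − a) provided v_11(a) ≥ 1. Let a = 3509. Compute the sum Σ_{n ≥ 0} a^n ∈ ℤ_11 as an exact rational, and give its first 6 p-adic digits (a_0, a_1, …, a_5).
Σ a^n = 1/(1 − a) = -1/3508;  first 6 digits = (1, 0, 7, 2, 5, 10)

v_11(a) = 2 ≥ 1, so the series converges in ℤ_11 to 1/(1 − a) = 1/(1 − 3509) = -1/3508. Expand this rational in ℤ_11: compute digits iteratively via d_i = x_i mod 11, x_{i+1} = (x_i − d_i)/11. The first 6 digits are (1, 0, 7, 2, 5, 10).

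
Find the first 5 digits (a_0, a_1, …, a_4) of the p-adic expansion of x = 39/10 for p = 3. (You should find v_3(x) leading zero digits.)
(a_0, …, a_4) = (0, 1, 1, 0, 2)

v_3(39/10) = 1, so a_0 = ... = a_0 = 0. Factor out: x = 3^1 · u with u = 13/10 a unit in ℤ_3. Expand u iteratively via a_{v+i} = u_i mod 3, u_{i+1} = (u_i − a_{v+i})/3:
  u_0 = 13/10;  a_1 = 1;  u_1 = (u_0 − 1)/3 = 1/10
  u_1 = 1/10;  a_2 = 1;  u_2 = (u_1 − 1)/3 = -3/10
  u_2 = -3/10;  a_3 = 0;  u_3 = (u_2 − 0)/3 = -1/10
  u_3 = -1/10;  a_4 = 2;  u_4 = (u_3 − 2)/3 = -7/10
Digits: (0, 1, 1, 0, 2).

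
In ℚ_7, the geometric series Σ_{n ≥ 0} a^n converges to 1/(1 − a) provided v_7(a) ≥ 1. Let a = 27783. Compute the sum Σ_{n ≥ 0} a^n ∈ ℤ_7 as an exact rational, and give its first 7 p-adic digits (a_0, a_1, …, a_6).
Σ a^n = 1/(1 − a) = -1/27782;  first 7 digits = (1, 0, 0, 4, 4, 1, 2)

v_7(a) = 3 ≥ 1, so the series converges in ℤ_7 to 1/(1 − a) = 1/(1 − 27783) = -1/27782. Expand this rational in ℤ_7: compute digits iteratively via d_i = x_i mod 7, x_{i+1} = (x_i − d_i)/7. The first 7 digits are (1, 0, 0, 4, 4, 1, 2).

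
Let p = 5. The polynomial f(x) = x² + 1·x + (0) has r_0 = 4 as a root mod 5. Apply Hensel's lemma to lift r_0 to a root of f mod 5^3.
r_2 = 124 (mod 125)

Hensel: r_{i+1} = r_i − f(r_i)·(f′(r_i))^{-1} mod 5^{i+2}, f′(x) = 2x + 1. Iterate:
  r_0 = 4 (mod 5)
  r_1 = 24 (mod 25)
  r_2 = 124 (mod 125)
Final: r = 124 satisfies f(r) ≡ 0 mod 5^3.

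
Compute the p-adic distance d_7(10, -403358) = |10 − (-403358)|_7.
d_7(10, -403358) = 1/16807

Step 1 — x − y = 10 − (-403358) = 403368. Step 2 — v_7(403368) = 5 (factor: 403368 = (7^5 · 24); the sign does not affect v_p). Step 3 — |x − y|_7 = 7^{-5} = 1/16807.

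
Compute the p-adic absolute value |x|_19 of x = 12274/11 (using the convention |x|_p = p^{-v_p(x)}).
|12274/11|_19 = 1/361

Step 1 — compute v_19(x) by factoring powers of 19 out of the numerator and denominator: v_19(12274/11) = 2. Step 2 — apply |x|_p = p^{-v_p(x)} = 19^{-2} = 1/361.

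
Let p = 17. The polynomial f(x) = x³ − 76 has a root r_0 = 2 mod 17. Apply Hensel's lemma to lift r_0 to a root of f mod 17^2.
r_1 = 104 (mod 289)

Hensel: r_{i+1} = r_i − f(r_i)/f′(r_i) mod 17^{i+2}, where f′(x) = 3x². Iterate:
  r_0 = 2 (mod 17)
  r_1 = 104 (mod 289)
Final: r = 104 with f(r) ≡ 0 mod 17^2.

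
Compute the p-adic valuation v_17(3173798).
v_17(3173798) = 4

v_17(n) is the largest exponent k such that 17^k divides n. Factor out: 3173798 = 17^4 · 38. (Sign doesn't affect v_p.) So v_17(3173798) = 4.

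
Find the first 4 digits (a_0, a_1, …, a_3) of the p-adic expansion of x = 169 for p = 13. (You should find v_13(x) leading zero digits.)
(a_0, …, a_3) = (0, 0, 1, 0)

v_13(169) = 2, so a_0 = ... = a_1 = 0. Factor out: x = 13^2 · u with u = 1 a unit in ℤ_13. Expand u iteratively via a_{v+i} = u_i mod 13, u_{i+1} = (u_i − a_{v+i})/13:
  u_0 = 1;  a_2 = 1;  u_1 = (u_0 − 1)/13 = 0
  u_1 = 0;  a_3 = 0;  u_2 = (u_1 − 0)/13 = 0
Digits: (0, 0, 1, 0).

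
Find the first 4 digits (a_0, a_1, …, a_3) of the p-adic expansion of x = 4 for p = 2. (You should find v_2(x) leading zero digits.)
(a_0, …, a_3) = (0, 0, 1, 0)

v_2(4) = 2, so a_0 = ... = a_1 = 0. Factor out: x = 2^2 · u with u = 1 a unit in ℤ_2. Expand u iteratively via a_{v+i} = u_i mod 2, u_{i+1} = (u_i − a_{v+i})/2:
  u_0 = 1;  a_2 = 1;  u_1 = (u_0 − 1)/2 = 0
  u_1 = 0;  a_3 = 0;  u_2 = (u_1 − 0)/2 = 0
Digits: (0, 0, 1, 0).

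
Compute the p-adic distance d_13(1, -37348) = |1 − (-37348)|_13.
d_13(1, -37348) = 1/2197

Step 1 — x − y = 1 − (-37348) = 37349. Step 2 — v_13(37349) = 3 (factor: 37349 = (13^3 · 17); the sign does not affect v_p). Step 3 — |x − y|_13 = 13^{-3} = 1/2197.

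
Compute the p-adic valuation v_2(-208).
v_2(-208) = 4

v_2(n) is the largest exponent k such that 2^k divides n. Factor out: -208 = -2^4 · 13. (Sign doesn't affect v_p.) So v_2(-208) = 4.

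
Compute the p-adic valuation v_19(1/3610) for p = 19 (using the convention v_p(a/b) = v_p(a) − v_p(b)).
v_19(1/3610) = -2

Factor powers of 19 from the numerator and denominator of the reduced fraction: 1 = 19^0 · 1 and 3610 = 19^2 · 10. Apply v_p(a/b) = v_p(a) − v_p(b): v_19(1/3610) = 0 − 2 = -2.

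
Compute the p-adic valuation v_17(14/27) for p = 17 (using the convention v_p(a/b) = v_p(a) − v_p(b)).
v_17(14/27) = 0

Factor powers of 17 from the numerator and denominator of the reduced fraction: 14 = 17^0 · 14 and 27 = 17^0 · 27. Apply v_p(a/b) = v_p(a) − v_p(b): v_17(14/27) = 0 − 0 = 0.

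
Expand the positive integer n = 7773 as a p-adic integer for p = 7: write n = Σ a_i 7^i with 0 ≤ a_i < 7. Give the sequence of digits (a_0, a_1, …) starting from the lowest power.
(a_0, a_1, …) = (3, 4, 4, 1, 3)

Repeated division by 7 gives the digits low-to-high: 7773 = 3 + 4·7^1 + 4·7^2 + 1·7^3 + 3·7^4. Digit sequence: (3, 4, 4, 1, 3).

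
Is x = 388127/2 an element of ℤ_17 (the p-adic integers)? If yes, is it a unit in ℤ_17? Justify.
x ∈ ℤ_17 but not a unit; v_17(x) = 3 > 0

ℤ_17 = {x ∈ ℚ_17 : v_17(x) ≥ 0} and ℤ_17^× = {x ∈ ℤ_17 : v_17(x) = 0}. Here v_17(388127/2) = v_17(num) − v_17(den) = 3; compare against these criteria.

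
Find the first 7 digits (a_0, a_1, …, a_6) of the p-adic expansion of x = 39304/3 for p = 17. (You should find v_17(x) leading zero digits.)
(a_0, …, a_6) = (0, 0, 0, 14, 5, 11, 5)

v_17(39304/3) = 3, so a_0 = ... = a_2 = 0. Factor out: x = 17^3 · u with u = 8/3 a unit in ℤ_17. Expand u iteratively via a_{v+i} = u_i mod 17, u_{i+1} = (u_i − a_{v+i})/17:
  u_0 = 8/3;  a_3 = 14;  u_1 = (u_0 − 14)/17 = -2/3
  u_1 = -2/3;  a_4 = 5;  u_2 = (u_1 − 5)/17 = -1/3
  u_2 = -1/3;  a_5 = 11;  u_3 = (u_2 − 11)/17 = -2/3
  u_3 = -2/3;  a_6 = 5;  u_4 = (u_3 − 5)/17 = -1/3
Digits: (0, 0, 0, 14, 5, 11, 5).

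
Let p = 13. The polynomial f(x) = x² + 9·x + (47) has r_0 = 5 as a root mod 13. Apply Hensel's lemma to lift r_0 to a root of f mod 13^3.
r_2 = 239 (mod 2197)

Hensel: r_{i+1} = r_i − f(r_i)·(f′(r_i))^{-1} mod 13^{i+2}, f′(x) = 2x + 9. Iterate:
  r_0 = 5 (mod 13)
  r_1 = 70 (mod 169)
  r_2 = 239 (mod 2197)
Final: r = 239 satisfies f(r) ≡ 0 mod 13^3.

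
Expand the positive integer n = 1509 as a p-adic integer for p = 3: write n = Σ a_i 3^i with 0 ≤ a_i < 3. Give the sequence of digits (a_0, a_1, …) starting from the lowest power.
(a_0, a_1, …) = (0, 2, 2, 1, 0, 0, 2)

Repeated division by 3 gives the digits low-to-high: 1509 = 2·3^1 + 2·3^2 + 1·3^3 + 2·3^6. Digit sequence: (0, 2, 2, 1, 0, 0, 2).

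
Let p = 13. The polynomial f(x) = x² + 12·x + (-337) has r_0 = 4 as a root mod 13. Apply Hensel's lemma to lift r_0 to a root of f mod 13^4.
r_3 = 15760 (mod 28561)

Hensel: r_{i+1} = r_i − f(r_i)·(f′(r_i))^{-1} mod 13^{i+2}, f′(x) = 2x + 12. Iterate:
  r_0 = 4 (mod 13)
  r_1 = 43 (mod 169)
  r_2 = 381 (mod 2197)
  r_3 = 15760 (mod 28561)
Final: r = 15760 satisfies f(r) ≡ 0 mod 13^4.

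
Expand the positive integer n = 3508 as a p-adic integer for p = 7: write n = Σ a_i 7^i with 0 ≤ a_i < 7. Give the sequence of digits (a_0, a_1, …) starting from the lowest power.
(a_0, a_1, …) = (1, 4, 1, 3, 1)

Repeated division by 7 gives the digits low-to-high: 3508 = 1 + 4·7^1 + 1·7^2 + 3·7^3 + 1·7^4. Digit sequence: (1, 4, 1, 3, 1).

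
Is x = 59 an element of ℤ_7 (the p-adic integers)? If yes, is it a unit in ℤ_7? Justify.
x ∈ ℤ_7^× (unit); v_7(x) = 0

ℤ_7 = {x ∈ ℚ_7 : v_7(x) ≥ 0} and ℤ_7^× = {x ∈ ℤ_7 : v_7(x) = 0}. Here v_7(59) = v_7(num) − v_7(den) = 0; compare against these criteria.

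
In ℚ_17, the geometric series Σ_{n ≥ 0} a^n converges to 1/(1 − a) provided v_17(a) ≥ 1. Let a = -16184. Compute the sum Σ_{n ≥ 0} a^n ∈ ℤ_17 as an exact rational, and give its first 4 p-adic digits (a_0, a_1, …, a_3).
Σ a^n = 1/(1 − a) = 1/16185;  first 4 digits = (1, 0, 12, 13)

v_17(a) = 2 ≥ 1, so the series converges in ℤ_17 to 1/(1 − a) = 1/(1 − (-16184)) = 1/16185. Expand this rational in ℤ_17: compute digits iteratively via d_i = x_i mod 17, x_{i+1} = (x_i − d_i)/17. The first 4 digits are (1, 0, 12, 13).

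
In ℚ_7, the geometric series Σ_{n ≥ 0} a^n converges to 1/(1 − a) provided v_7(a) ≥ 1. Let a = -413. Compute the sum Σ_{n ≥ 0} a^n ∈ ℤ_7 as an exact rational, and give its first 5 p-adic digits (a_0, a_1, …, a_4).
Σ a^n = 1/(1 − a) = 1/414;  first 5 digits = (1, 4, 0, 0, 2)

v_7(a) = 1 ≥ 1, so the series converges in ℤ_7 to 1/(1 − a) = 1/(1 − (-413)) = 1/414. Expand this rational in ℤ_7: compute digits iteratively via d_i = x_i mod 7, x_{i+1} = (x_i − d_i)/7. The first 5 digits are (1, 4, 0, 0, 2).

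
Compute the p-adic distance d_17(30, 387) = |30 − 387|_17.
d_17(30, 387) = 1/17

Step 1 — x − y = 30 − 387 = -357. Step 2 — v_17(-357) = 1 (factor: -357 = −(17^1 · 21); the sign does not affect v_p). Step 3 — |x − y|_17 = 17^{-1} = 1/17.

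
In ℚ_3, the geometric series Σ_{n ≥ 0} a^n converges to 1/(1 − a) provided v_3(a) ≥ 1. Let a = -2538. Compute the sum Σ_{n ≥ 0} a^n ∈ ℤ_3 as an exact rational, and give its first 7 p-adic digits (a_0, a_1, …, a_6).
Σ a^n = 1/(1 − a) = 1/2539;  first 7 digits = (1, 0, 0, 2, 1, 1, 0)

v_3(a) = 3 ≥ 1, so the series converges in ℤ_3 to 1/(1 − a) = 1/(1 − (-2538)) = 1/2539. Expand this rational in ℤ_3: compute digits iteratively via d_i = x_i mod 3, x_{i+1} = (x_i − d_i)/3. The first 7 digits are (1, 0, 0, 2, 1, 1, 0).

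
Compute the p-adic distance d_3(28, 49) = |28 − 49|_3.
d_3(28, 49) = 1/3

Step 1 — x − y = 28 − 49 = -21. Step 2 — v_3(-21) = 1 (factor: -21 = −(3^1 · 7); the sign does not affect v_p). Step 3 — |x − y|_3 = 3^{-1} = 1/3.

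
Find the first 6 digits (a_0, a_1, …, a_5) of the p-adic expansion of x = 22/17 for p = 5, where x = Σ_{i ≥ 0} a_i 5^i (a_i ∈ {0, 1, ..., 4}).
(a_0, …, a_5) = (1, 3, 0, 4, 3, 1)

v_5(22/17) = 0 (numerator and denominator both coprime to 5), so x ∈ ℤ_5^×. Compute digits iteratively via a_i = x_i mod 5, x_{i+1} = (x_i − a_i)/5, with x_0 = x:
  x_0 = 22/17;  a_0 = 1;  x_1 = (x_0 − 1)/5 = 1/17
  x_1 = 1/17;  a_1 = 3;  x_2 = (x_1 − 3)/5 = -10/17
  x_2 = -10/17;  a_2 = 0;  x_3 = (x_2 − 0)/5 = -2/17
  x_3 = -2/17;  a_3 = 4;  x_4 = (x_3 − 4)/5 = -14/17
  x_4 = -14/17;  a_4 = 3;  x_5 = (x_4 − 3)/5 = -13/17
  x_5 = -13/17;  a_5 = 1;  x_6 = (x_5 − 1)/5 = -6/17
Digits: (1, 3, 0, 4, 3, 1).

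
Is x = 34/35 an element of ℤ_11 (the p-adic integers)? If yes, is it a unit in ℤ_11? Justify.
x ∈ ℤ_11^× (unit); v_11(x) = 0

ℤ_11 = {x ∈ ℚ_11 : v_11(x) ≥ 0} and ℤ_11^× = {x ∈ ℤ_11 : v_11(x) = 0}. Here v_11(34/35) = v_11(num) − v_11(den) = 0; compare against these criteria.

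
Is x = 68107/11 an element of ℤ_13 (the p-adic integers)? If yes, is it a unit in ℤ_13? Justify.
x ∈ ℤ_13 but not a unit; v_13(x) = 3 > 0

ℤ_13 = {x ∈ ℚ_13 : v_13(x) ≥ 0} and ℤ_13^× = {x ∈ ℤ_13 : v_13(x) = 0}. Here v_13(68107/11) = v_13(num) − v_13(den) = 3; compare against these criteria.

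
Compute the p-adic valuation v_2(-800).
v_2(-800) = 5

v_2(n) is the largest exponent k such that 2^k divides n. Factor out: -800 = -2^5 · 25. (Sign doesn't affect v_p.) So v_2(-800) = 5.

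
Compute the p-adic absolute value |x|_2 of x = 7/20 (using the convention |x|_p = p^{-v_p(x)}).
|7/20|_2 = 4

Step 1 — compute v_2(x) by factoring powers of 2 out of the numerator and denominator: v_2(7/20) = -2. Step 2 — apply |x|_p = p^{-v_p(x)} = 2^{2} = 4.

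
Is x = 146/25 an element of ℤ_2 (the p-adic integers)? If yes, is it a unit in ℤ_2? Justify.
x ∈ ℤ_2 but not a unit; v_2(x) = 1 > 0

ℤ_2 = {x ∈ ℚ_2 : v_2(x) ≥ 0} and ℤ_2^× = {x ∈ ℤ_2 : v_2(x) = 0}. Here v_2(146/25) = v_2(num) − v_2(den) = 1; compare against these criteria.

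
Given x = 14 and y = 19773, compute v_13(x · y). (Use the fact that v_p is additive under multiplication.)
v_13(276822) = 3

v_p(x) = 0 (factor: 14 = 13^0 · 14); v_p(y) = 3 (factor: 19773 = 13^3 · 9). Additivity: v_p(xy) = v_p(x) + v_p(y) = 0 + 3 = 3. (Direct check: xy = 276822 = 13^3 · (126).)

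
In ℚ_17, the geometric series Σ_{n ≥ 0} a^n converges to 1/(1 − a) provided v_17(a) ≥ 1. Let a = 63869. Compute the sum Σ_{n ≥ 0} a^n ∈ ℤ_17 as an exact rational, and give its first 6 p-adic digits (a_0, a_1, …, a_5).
Σ a^n = 1/(1 − a) = -1/63868;  first 6 digits = (1, 0, 0, 13, 0, 0)

v_17(a) = 3 ≥ 1, so the series converges in ℤ_17 to 1/(1 − a) = 1/(1 − 63869) = -1/63868. Expand this rational in ℤ_17: compute digits iteratively via d_i = x_i mod 17, x_{i+1} = (x_i − d_i)/17. The first 6 digits are (1, 0, 0, 13, 0, 0).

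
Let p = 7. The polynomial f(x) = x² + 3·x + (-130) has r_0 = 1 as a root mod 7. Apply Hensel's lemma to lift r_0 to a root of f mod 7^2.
r_1 = 36 (mod 49)

Hensel: r_{i+1} = r_i − f(r_i)·(f′(r_i))^{-1} mod 7^{i+2}, f′(x) = 2x + 3. Iterate:
  r_0 = 1 (mod 7)
  r_1 = 36 (mod 49)
Final: r = 36 satisfies f(r) ≡ 0 mod 7^2.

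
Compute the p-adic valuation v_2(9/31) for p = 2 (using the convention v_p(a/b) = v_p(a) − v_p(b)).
v_2(9/31) = 0

Factor powers of 2 from the numerator and denominator of the reduced fraction: 9 = 2^0 · 9 and 31 = 2^0 · 31. Apply v_p(a/b) = v_p(a) − v_p(b): v_2(9/31) = 0 − 0 = 0.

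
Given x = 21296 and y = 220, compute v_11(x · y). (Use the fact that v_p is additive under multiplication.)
v_11(4685120) = 4

v_p(x) = 3 (factor: 21296 = 11^3 · 16); v_p(y) = 1 (factor: 220 = 11^1 · 20). Additivity: v_p(xy) = v_p(x) + v_p(y) = 3 + 1 = 4. (Direct check: xy = 4685120 = 11^4 · (320).)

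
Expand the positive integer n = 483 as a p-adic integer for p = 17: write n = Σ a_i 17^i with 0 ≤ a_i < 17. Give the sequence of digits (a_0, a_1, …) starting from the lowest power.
(a_0, a_1, …) = (7, 11, 1)

Repeated division by 17 gives the digits low-to-high: 483 = 7 + 11·17^1 + 1·17^2. Digit sequence: (7, 11, 1).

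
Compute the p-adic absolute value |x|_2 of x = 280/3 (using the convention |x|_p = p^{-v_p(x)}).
|280/3|_2 = 1/8

Step 1 — compute v_2(x) by factoring powers of 2 out of the numerator and denominator: v_2(280/3) = 3. Step 2 — apply |x|_p = p^{-v_p(x)} = 2^{-3} = 1/8.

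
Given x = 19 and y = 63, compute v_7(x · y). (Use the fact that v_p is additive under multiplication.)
v_7(1197) = 1

v_p(x) = 0 (factor: 19 = 7^0 · 19); v_p(y) = 1 (factor: 63 = 7^1 · 9). Additivity: v_p(xy) = v_p(x) + v_p(y) = 0 + 1 = 1. (Direct check: xy = 1197 = 7^1 · (171).)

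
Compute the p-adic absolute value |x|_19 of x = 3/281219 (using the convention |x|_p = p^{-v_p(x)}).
|3/281219|_19 = 6859

Step 1 — compute v_19(x) by factoring powers of 19 out of the numerator and denominator: v_19(3/281219) = -3. Step 2 — apply |x|_p = p^{-v_p(x)} = 19^{3} = 6859.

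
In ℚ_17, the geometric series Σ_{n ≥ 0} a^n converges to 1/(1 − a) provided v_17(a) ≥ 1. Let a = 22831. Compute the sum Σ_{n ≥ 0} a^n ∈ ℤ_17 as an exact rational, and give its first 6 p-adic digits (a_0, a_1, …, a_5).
Σ a^n = 1/(1 − a) = -1/22830;  first 6 digits = (1, 0, 11, 4, 2, 10)

v_17(a) = 2 ≥ 1, so the series converges in ℤ_17 to 1/(1 − a) = 1/(1 − 22831) = -1/22830. Expand this rational in ℤ_17: compute digits iteratively via d_i = x_i mod 17, x_{i+1} = (x_i − d_i)/17. The first 6 digits are (1, 0, 11, 4, 2, 10).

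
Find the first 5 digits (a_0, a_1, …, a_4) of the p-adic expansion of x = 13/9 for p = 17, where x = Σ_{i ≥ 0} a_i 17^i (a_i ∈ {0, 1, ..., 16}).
(a_0, …, a_4) = (9, 9, 7, 9, 7)

v_17(13/9) = 0 (numerator and denominator both coprime to 17), so x ∈ ℤ_17^×. Compute digits iteratively via a_i = x_i mod 17, x_{i+1} = (x_i − a_i)/17, with x_0 = x:
  x_0 = 13/9;  a_0 = 9;  x_1 = (x_0 − 9)/17 = -4/9
  x_1 = -4/9;  a_1 = 9;  x_2 = (x_1 − 9)/17 = -5/9
  x_2 = -5/9;  a_2 = 7;  x_3 = (x_2 − 7)/17 = -4/9
  x_3 = -4/9;  a_3 = 9;  x_4 = (x_3 − 9)/17 = -5/9
  x_4 = -5/9;  a_4 = 7;  x_5 = (x_4 − 7)/17 = -4/9
Digits: (9, 9, 7, 9, 7).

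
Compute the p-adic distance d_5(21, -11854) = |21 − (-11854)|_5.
d_5(21, -11854) = 1/625

Step 1 — x − y = 21 − (-11854) = 11875. Step 2 — v_5(11875) = 4 (factor: 11875 = (5^4 · 19); the sign does not affect v_p). Step 3 — |x − y|_5 = 5^{-4} = 1/625.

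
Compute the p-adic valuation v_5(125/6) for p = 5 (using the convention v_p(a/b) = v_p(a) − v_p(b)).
v_5(125/6) = 3

Factor powers of 5 from the numerator and denominator of the reduced fraction: 125 = 5^3 · 1 and 6 = 5^0 · 6. Apply v_p(a/b) = v_p(a) − v_p(b): v_5(125/6) = 3 − 0 = 3.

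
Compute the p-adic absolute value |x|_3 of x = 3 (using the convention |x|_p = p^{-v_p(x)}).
|3|_3 = 1/3

Step 1 — compute v_3(x) by factoring powers of 3 out of the numerator and denominator: v_3(3) = 1. Step 2 — apply |x|_p = p^{-v_p(x)} = 3^{-1} = 1/3.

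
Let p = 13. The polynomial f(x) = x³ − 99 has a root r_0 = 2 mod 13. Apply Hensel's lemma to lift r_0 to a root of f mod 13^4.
r_3 = 26444 (mod 28561)

Hensel: r_{i+1} = r_i − f(r_i)/f′(r_i) mod 13^{i+2}, where f′(x) = 3x². Iterate:
  r_0 = 2 (mod 13)
  r_1 = 80 (mod 169)
  r_2 = 80 (mod 2197)
  r_3 = 26444 (mod 28561)
Final: r = 26444 with f(r) ≡ 0 mod 13^4.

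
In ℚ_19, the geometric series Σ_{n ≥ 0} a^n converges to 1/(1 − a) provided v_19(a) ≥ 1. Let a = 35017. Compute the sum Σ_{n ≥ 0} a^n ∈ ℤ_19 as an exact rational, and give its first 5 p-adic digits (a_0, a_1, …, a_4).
Σ a^n = 1/(1 − a) = -1/35016;  first 5 digits = (1, 0, 2, 5, 4)

v_19(a) = 2 ≥ 1, so the series converges in ℤ_19 to 1/(1 − a) = 1/(1 − 35017) = -1/35016. Expand this rational in ℤ_19: compute digits iteratively via d_i = x_i mod 19, x_{i+1} = (x_i − d_i)/19. The first 5 digits are (1, 0, 2, 5, 4).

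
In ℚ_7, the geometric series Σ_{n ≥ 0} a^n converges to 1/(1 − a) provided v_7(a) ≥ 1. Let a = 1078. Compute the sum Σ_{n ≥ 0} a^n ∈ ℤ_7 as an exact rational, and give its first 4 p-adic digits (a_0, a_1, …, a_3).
Σ a^n = 1/(1 − a) = -1/1077;  first 4 digits = (1, 0, 1, 3)

v_7(a) = 2 ≥ 1, so the series converges in ℤ_7 to 1/(1 − a) = 1/(1 − 1078) = -1/1077. Expand this rational in ℤ_7: compute digits iteratively via d_i = x_i mod 7, x_{i+1} = (x_i − d_i)/7. The first 4 digits are (1, 0, 1, 3).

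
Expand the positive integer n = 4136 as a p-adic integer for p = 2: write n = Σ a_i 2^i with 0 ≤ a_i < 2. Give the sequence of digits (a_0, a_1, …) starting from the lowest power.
(a_0, a_1, …) = (0, 0, 0, 1, 0, 1, 0, 0, 0, 0, 0, 0, 1)

Repeated division by 2 gives the digits low-to-high: 4136 = 1·2^3 + 1·2^5 + 1·2^12. Digit sequence: (0, 0, 0, 1, 0, 1, 0, 0, 0, 0, 0, 0, 1).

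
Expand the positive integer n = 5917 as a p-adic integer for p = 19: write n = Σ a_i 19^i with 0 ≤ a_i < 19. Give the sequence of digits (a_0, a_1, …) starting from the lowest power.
(a_0, a_1, …) = (8, 7, 16)

Repeated division by 19 gives the digits low-to-high: 5917 = 8 + 7·19^1 + 16·19^2. Digit sequence: (8, 7, 16).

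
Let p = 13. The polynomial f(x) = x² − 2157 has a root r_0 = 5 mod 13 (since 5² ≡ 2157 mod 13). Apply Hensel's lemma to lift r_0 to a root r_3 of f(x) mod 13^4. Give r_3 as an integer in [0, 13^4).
r_3 = 20701 (mod 28561)

Hensel's recurrence: r_{i+1} = r_i − f(r_i)·(f′(r_i))^{-1} mod 13^{i+2}, with f′(x) = 2x. Iterate:
  r_0 = 5 (mod 13)
  r_1 = 83 (mod 169)
  r_2 = 928 (mod 2197)
  r_3 = 20701 (mod 28561)
Final: r_3 = 20701, and one checks f(r_3) ≡ 0 mod 13^4.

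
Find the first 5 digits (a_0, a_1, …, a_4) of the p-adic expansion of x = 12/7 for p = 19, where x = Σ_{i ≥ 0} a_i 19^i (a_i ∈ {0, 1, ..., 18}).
(a_0, …, a_4) = (18, 10, 13, 2, 8)

v_19(12/7) = 0 (numerator and denominator both coprime to 19), so x ∈ ℤ_19^×. Compute digits iteratively via a_i = x_i mod 19, x_{i+1} = (x_i − a_i)/19, with x_0 = x:
  x_0 = 12/7;  a_0 = 18;  x_1 = (x_0 − 18)/19 = -6/7
  x_1 = -6/7;  a_1 = 10;  x_2 = (x_1 − 10)/19 = -4/7
  x_2 = -4/7;  a_2 = 13;  x_3 = (x_2 − 13)/19 = -5/7
  x_3 = -5/7;  a_3 = 2;  x_4 = (x_3 − 2)/19 = -1/7
  x_4 = -1/7;  a_4 = 8;  x_5 = (x_4 − 8)/19 = -3/7
Digits: (18, 10, 13, 2, 8).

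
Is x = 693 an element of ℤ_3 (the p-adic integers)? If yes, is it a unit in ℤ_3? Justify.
x ∈ ℤ_3 but not a unit; v_3(x) = 2 > 0

ℤ_3 = {x ∈ ℚ_3 : v_3(x) ≥ 0} and ℤ_3^× = {x ∈ ℤ_3 : v_3(x) = 0}. Here v_3(693) = v_3(num) − v_3(den) = 2; compare against these criteria.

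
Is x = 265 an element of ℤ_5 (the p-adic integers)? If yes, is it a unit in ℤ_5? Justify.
x ∈ ℤ_5 but not a unit; v_5(x) = 1 > 0

ℤ_5 = {x ∈ ℚ_5 : v_5(x) ≥ 0} and ℤ_5^× = {x ∈ ℤ_5 : v_5(x) = 0}. Here v_5(265) = v_5(num) − v_5(den) = 1; compare against these criteria.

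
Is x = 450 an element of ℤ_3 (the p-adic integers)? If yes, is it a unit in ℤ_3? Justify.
x ∈ ℤ_3 but not a unit; v_3(x) = 2 > 0

ℤ_3 = {x ∈ ℚ_3 : v_3(x) ≥ 0} and ℤ_3^× = {x ∈ ℤ_3 : v_3(x) = 0}. Here v_3(450) = v_3(num) − v_3(den) = 2; compare against these criteria.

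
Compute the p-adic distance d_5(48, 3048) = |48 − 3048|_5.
d_5(48, 3048) = 1/125

Step 1 — x − y = 48 − 3048 = -3000. Step 2 — v_5(-3000) = 3 (factor: -3000 = −(5^3 · 24); the sign does not affect v_p). Step 3 — |x − y|_5 = 5^{-3} = 1/125.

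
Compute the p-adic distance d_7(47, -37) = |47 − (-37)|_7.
d_7(47, -37) = 1/7

Step 1 — x − y = 47 − (-37) = 84. Step 2 — v_7(84) = 1 (factor: 84 = (7^1 · 12); the sign does not affect v_p). Step 3 — |x − y|_7 = 7^{-1} = 1/7.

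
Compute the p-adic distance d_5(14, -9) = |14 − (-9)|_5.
d_5(14, -9) = 1

Step 1 — x − y = 14 − (-9) = 23. Step 2 — v_5(23) = 0 (factor: 23 = (5^0 · 23); the sign does not affect v_p). Step 3 — |x − y|_5 = 5^{0} = 1.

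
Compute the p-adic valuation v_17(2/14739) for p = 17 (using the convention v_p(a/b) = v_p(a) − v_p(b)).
v_17(2/14739) = -3

Factor powers of 17 from the numerator and denominator of the reduced fraction: 2 = 17^0 · 2 and 14739 = 17^3 · 3. Apply v_p(a/b) = v_p(a) − v_p(b): v_17(2/14739) = 0 − 3 = -3.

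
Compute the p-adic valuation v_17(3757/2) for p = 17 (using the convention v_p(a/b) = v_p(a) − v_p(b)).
v_17(3757/2) = 2

Factor powers of 17 from the numerator and denominator of the reduced fraction: 3757 = 17^2 · 13 and 2 = 17^0 · 2. Apply v_p(a/b) = v_p(a) − v_p(b): v_17(3757/2) = 2 − 0 = 2.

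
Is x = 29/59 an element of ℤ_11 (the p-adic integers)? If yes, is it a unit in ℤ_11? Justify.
x ∈ ℤ_11^× (unit); v_11(x) = 0

ℤ_11 = {x ∈ ℚ_11 : v_11(x) ≥ 0} and ℤ_11^× = {x ∈ ℤ_11 : v_11(x) = 0}. Here v_11(29/59) = v_11(num) − v_11(den) = 0; compare against these criteria.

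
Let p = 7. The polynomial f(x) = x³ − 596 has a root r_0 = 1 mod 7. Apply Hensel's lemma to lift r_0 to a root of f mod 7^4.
r_3 = 575 (mod 2401)

Hensel: r_{i+1} = r_i − f(r_i)/f′(r_i) mod 7^{i+2}, where f′(x) = 3x². Iterate:
  r_0 = 1 (mod 7)
  r_1 = 36 (mod 49)
  r_2 = 232 (mod 343)
  r_3 = 575 (mod 2401)
Final: r = 575 with f(r) ≡ 0 mod 7^4.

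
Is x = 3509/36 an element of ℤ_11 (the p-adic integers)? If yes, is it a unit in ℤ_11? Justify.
x ∈ ℤ_11 but not a unit; v_11(x) = 2 > 0

ℤ_11 = {x ∈ ℚ_11 : v_11(x) ≥ 0} and ℤ_11^× = {x ∈ ℤ_11 : v_11(x) = 0}. Here v_11(3509/36) = v_11(num) − v_11(den) = 2; compare against these criteria.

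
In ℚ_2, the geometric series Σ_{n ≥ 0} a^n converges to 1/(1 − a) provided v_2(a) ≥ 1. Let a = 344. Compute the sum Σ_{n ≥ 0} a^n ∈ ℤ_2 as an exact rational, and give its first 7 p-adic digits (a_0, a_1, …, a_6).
Σ a^n = 1/(1 − a) = -1/343;  first 7 digits = (1, 0, 0, 1, 1, 0, 0)

v_2(a) = 3 ≥ 1, so the series converges in ℤ_2 to 1/(1 − a) = 1/(1 − 344) = -1/343. Expand this rational in ℤ_2: compute digits iteratively via d_i = x_i mod 2, x_{i+1} = (x_i − d_i)/2. The first 7 digits are (1, 0, 0, 1, 1, 0, 0).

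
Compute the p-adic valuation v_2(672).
v_2(672) = 5

v_2(n) is the largest exponent k such that 2^k divides n. Factor out: 672 = 2^5 · 21. (Sign doesn't affect v_p.) So v_2(672) = 5.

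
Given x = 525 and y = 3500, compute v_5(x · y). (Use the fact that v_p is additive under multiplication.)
v_5(1837500) = 5

v_p(x) = 2 (factor: 525 = 5^2 · 21); v_p(y) = 3 (factor: 3500 = 5^3 · 28). Additivity: v_p(xy) = v_p(x) + v_p(y) = 2 + 3 = 5. (Direct check: xy = 1837500 = 5^5 · (588).)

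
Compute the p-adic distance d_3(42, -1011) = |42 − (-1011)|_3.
d_3(42, -1011) = 1/81

Step 1 — x − y = 42 − (-1011) = 1053. Step 2 — v_3(1053) = 4 (factor: 1053 = (3^4 · 13); the sign does not affect v_p). Step 3 — |x − y|_3 = 3^{-4} = 1/81.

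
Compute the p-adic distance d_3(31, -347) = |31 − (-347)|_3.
d_3(31, -347) = 1/27

Step 1 — x − y = 31 − (-347) = 378. Step 2 — v_3(378) = 3 (factor: 378 = (3^3 · 14); the sign does not affect v_p). Step 3 — |x − y|_3 = 3^{-3} = 1/27.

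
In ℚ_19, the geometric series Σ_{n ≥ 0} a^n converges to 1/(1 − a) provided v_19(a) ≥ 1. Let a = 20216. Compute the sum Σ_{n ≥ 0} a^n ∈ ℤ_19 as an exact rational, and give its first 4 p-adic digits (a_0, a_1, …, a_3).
Σ a^n = 1/(1 − a) = -1/20215;  first 4 digits = (1, 0, 18, 2)

v_19(a) = 2 ≥ 1, so the series converges in ℤ_19 to 1/(1 − a) = 1/(1 − 20216) = -1/20215. Expand this rational in ℤ_19: compute digits iteratively via d_i = x_i mod 19, x_{i+1} = (x_i − d_i)/19. The first 4 digits are (1, 0, 18, 2).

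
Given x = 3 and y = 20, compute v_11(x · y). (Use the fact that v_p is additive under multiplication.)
v_11(60) = 0

v_p(x) = 0 (factor: 3 = 11^0 · 3); v_p(y) = 0 (factor: 20 = 11^0 · 20). Additivity: v_p(xy) = v_p(x) + v_p(y) = 0 + 0 = 0. (Direct check: xy = 60 = 11^0 · (60).)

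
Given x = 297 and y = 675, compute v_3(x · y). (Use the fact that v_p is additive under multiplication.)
v_3(200475) = 6

v_p(x) = 3 (factor: 297 = 3^3 · 11); v_p(y) = 3 (factor: 675 = 3^3 · 25). Additivity: v_p(xy) = v_p(x) + v_p(y) = 3 + 3 = 6. (Direct check: xy = 200475 = 3^6 · (275).)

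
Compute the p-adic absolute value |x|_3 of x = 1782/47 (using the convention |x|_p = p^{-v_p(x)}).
|1782/47|_3 = 1/81

Step 1 — compute v_3(x) by factoring powers of 3 out of the numerator and denominator: v_3(1782/47) = 4. Step 2 — apply |x|_p = p^{-v_p(x)} = 3^{-4} = 1/81.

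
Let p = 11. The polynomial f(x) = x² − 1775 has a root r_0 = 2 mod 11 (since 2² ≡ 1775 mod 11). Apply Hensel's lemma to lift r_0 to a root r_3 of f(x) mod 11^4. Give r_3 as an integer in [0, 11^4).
r_3 = 6404 (mod 14641)

Hensel's recurrence: r_{i+1} = r_i − f(r_i)·(f′(r_i))^{-1} mod 11^{i+2}, with f′(x) = 2x. Iterate:
  r_0 = 2 (mod 11)
  r_1 = 112 (mod 121)
  r_2 = 1080 (mod 1331)
  r_3 = 6404 (mod 14641)
Final: r_3 = 6404, and one checks f(r_3) ≡ 0 mod 11^4.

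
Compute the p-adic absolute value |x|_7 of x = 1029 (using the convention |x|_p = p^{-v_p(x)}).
|1029|_7 = 1/343

Step 1 — compute v_7(x) by factoring powers of 7 out of the numerator and denominator: v_7(1029) = 3. Step 2 — apply |x|_p = p^{-v_p(x)} = 7^{-3} = 1/343.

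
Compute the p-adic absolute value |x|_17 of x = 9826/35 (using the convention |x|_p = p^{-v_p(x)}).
|9826/35|_17 = 1/4913

Step 1 — compute v_17(x) by factoring powers of 17 out of the numerator and denominator: v_17(9826/35) = 3. Step 2 — apply |x|_p = p^{-v_p(x)} = 17^{-3} = 1/4913.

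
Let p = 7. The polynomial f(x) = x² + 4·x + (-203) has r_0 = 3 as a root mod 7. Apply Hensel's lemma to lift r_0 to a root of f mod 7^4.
r_3 = 1109 (mod 2401)

Hensel: r_{i+1} = r_i − f(r_i)·(f′(r_i))^{-1} mod 7^{i+2}, f′(x) = 2x + 4. Iterate:
  r_0 = 3 (mod 7)
  r_1 = 31 (mod 49)
  r_2 = 80 (mod 343)
  r_3 = 1109 (mod 2401)
Final: r = 1109 satisfies f(r) ≡ 0 mod 7^4.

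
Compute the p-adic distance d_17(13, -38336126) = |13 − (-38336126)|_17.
d_17(13, -38336126) = 1/1419857

Step 1 — x − y = 13 − (-38336126) = 38336139. Step 2 — v_17(38336139) = 5 (factor: 38336139 = (17^5 · 27); the sign does not affect v_p). Step 3 — |x − y|_17 = 17^{-5} = 1/1419857.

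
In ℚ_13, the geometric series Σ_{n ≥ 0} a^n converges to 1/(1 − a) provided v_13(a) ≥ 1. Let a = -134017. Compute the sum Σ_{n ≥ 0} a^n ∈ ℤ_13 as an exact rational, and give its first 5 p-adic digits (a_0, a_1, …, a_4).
Σ a^n = 1/(1 − a) = 1/134018;  first 5 digits = (1, 0, 0, 4, 8)

v_13(a) = 3 ≥ 1, so the series converges in ℤ_13 to 1/(1 − a) = 1/(1 − (-134017)) = 1/134018. Expand this rational in ℤ_13: compute digits iteratively via d_i = x_i mod 13, x_{i+1} = (x_i − d_i)/13. The first 5 digits are (1, 0, 0, 4, 8).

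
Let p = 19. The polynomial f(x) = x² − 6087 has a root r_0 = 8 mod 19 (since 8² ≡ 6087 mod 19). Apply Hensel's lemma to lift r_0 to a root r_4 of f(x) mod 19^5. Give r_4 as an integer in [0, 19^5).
r_4 = 1231056 (mod 2476099)

Hensel's recurrence: r_{i+1} = r_i − f(r_i)·(f′(r_i))^{-1} mod 19^{i+2}, with f′(x) = 2x. Iterate:
  r_0 = 8 (mod 19)
  r_1 = 46 (mod 361)
  r_2 = 3295 (mod 6859)
  r_3 = 58167 (mod 130321)
  r_4 = 1231056 (mod 2476099)
Final: r_4 = 1231056, and one checks f(r_4) ≡ 0 mod 19^5.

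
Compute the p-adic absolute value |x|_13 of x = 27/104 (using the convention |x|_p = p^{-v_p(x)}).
|27/104|_13 = 13

Step 1 — compute v_13(x) by factoring powers of 13 out of the numerator and denominator: v_13(27/104) = -1. Step 2 — apply |x|_p = p^{-v_p(x)} = 13^{1} = 13.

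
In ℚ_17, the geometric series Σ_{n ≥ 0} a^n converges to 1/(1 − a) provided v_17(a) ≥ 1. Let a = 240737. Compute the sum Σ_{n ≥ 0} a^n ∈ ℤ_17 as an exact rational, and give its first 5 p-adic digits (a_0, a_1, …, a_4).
Σ a^n = 1/(1 − a) = -1/240736;  first 5 digits = (1, 0, 0, 15, 2)

v_17(a) = 3 ≥ 1, so the series converges in ℤ_17 to 1/(1 − a) = 1/(1 − 240737) = -1/240736. Expand this rational in ℤ_17: compute digits iteratively via d_i = x_i mod 17, x_{i+1} = (x_i − d_i)/17. The first 5 digits are (1, 0, 0, 15, 2).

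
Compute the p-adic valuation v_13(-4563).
v_13(-4563) = 2

v_13(n) is the largest exponent k such that 13^k divides n. Factor out: -4563 = -13^2 · 27. (Sign doesn't affect v_p.) So v_13(-4563) = 2.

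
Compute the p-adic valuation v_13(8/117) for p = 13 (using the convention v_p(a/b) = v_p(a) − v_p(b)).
v_13(8/117) = -1

Factor powers of 13 from the numerator and denominator of the reduced fraction: 8 = 13^0 · 8 and 117 = 13^1 · 9. Apply v_p(a/b) = v_p(a) − v_p(b): v_13(8/117) = 0 − 1 = -1.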